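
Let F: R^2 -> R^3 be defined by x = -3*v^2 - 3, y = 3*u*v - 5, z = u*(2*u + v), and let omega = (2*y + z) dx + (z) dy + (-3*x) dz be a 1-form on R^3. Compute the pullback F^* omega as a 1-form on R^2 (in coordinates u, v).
F^* omega = (6*u^2*v + 39*u*v^2 + 36*u + 9*v^3 + 9*v) du + (6*u^3 - 9*u^2*v - 33*u*v^2 + 9*u + 60*v) dv

Using F^*(f dg) = (f ∘ F) d(g ∘ F), substitute each coordinate x_i by F_i(u, v) in f_i, and replace dx_i by d F_i = (∂F_i/∂u) du + (∂F_i/∂v) dv.
  For the x component: f_1(F) = 2*u^2 + 7*u*v - 10; d F_1 = (0) du + (-6*v) dv
  For the y component: f_2(F) = u*(2*u + v); d F_2 = (3*v) du + (3*u) dv
  For the z component: f_3(F) = 9*v^2 + 9; d F_3 = (4*u + v) du + (u) dv
Combining and collecting du, dv coefficients:
  coeff of du: 6*u^2*v + 39*u*v^2 + 36*u + 9*v^3 + 9*v
  coeff of dv: 6*u^3 - 9*u^2*v - 33*u*v^2 + 9*u + 60*v
F^* omega = (6*u^2*v + 39*u*v^2 + 36*u + 9*v^3 + 9*v) du + (6*u^3 - 9*u^2*v - 33*u*v^2 + 9*u + 60*v) dv.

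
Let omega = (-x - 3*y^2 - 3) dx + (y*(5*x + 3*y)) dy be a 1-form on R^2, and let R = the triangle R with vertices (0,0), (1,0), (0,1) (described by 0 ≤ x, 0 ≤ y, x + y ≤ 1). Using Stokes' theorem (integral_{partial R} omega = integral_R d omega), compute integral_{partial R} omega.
integral_(partial R) omega = 11/6

Stokes: integral_partial_R omega = integral_R d omega with d omega = (∂Q/∂x - ∂P/∂y) dx ∧ dy.
  ∂Q/∂x = 5*y
  ∂P/∂y = -6*y
  integrand = ∂Q/∂x - ∂P/∂y = 11*y.
Integrating over R: integral_0^1 integral_0^{1-x} (11*y) dy dx = 11/6.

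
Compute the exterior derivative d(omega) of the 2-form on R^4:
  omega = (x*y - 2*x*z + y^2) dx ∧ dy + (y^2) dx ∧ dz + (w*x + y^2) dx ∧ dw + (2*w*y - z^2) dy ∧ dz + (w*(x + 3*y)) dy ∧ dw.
d(omega) = (-2*x - 2*y) dx ∧ dy ∧ dz + (w - 2*y) dx ∧ dy ∧ dw + (2*y) dy ∧ dz ∧ dw

For a 2-form omega = sum_{i<j} g_{ij} dx_i ∧ dx_j, the exterior derivative is
  d(omega) = sum_{i<j} d(g_{ij}) ∧ dx_i ∧ dx_j = sum_{i<j, k} (∂g_{ij}/∂x_k) dx_k ∧ dx_i ∧ dx_j.
Expand each term, using dx_k ∧ dx_i ∧ dx_j = sgn(permutation) dx_{(a)} ∧ dx_{(b)} ∧ dx_{(c)} with (a < b < c) sorted:
  d(x*y - 2*x*z + y^2) includes (∂/∂z)(x*y - 2*x*z + y^2) dz = (-2*x) dz, which multiplied by dx ∧ dy gives (-2*x) dx ∧ dy ∧ dz
  d(y^2) includes (∂/∂y)(y^2) dy = (2*y) dy, which multiplied by dx ∧ dz gives (-2*y) dx ∧ dy ∧ dz
  d(w*x + y^2) includes (∂/∂y)(w*x + y^2) dy = (2*y) dy, which multiplied by dx ∧ dw gives (-2*y) dx ∧ dy ∧ dw
  d(2*w*y - z^2) includes (∂/∂w)(2*w*y - z^2) dw = (2*y) dw, which multiplied by dy ∧ dz gives (2*y) dy ∧ dz ∧ dw
  d(w*(x + 3*y)) includes (∂/∂x)(w*(x + 3*y)) dx = (w) dx, which multiplied by dy ∧ dw gives (w) dx ∧ dy ∧ dw
Collecting like 3-forms: d(omega) = (-2*x - 2*y) dx ∧ dy ∧ dz + (w - 2*y) dx ∧ dy ∧ dw + (2*y) dy ∧ dz ∧ dw.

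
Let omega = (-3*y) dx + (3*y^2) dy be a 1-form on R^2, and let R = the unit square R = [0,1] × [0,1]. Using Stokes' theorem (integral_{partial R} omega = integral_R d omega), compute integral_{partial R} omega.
integral_(partial R) omega = 3

Stokes: integral_partial_R omega = integral_R d omega with d omega = (∂Q/∂x - ∂P/∂y) dx ∧ dy.
  ∂Q/∂x = 0
  ∂P/∂y = -3
  integrand = ∂Q/∂x - ∂P/∂y = 3.
Integrating over R: integral_0^1 integral_0^1 (3) dx dy = 3.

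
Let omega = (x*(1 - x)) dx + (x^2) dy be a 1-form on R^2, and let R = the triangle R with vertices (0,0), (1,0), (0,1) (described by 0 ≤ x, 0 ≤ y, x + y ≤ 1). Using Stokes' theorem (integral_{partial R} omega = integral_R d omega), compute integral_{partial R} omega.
integral_(partial R) omega = 1/3

Stokes: integral_partial_R omega = integral_R d omega with d omega = (∂Q/∂x - ∂P/∂y) dx ∧ dy.
  ∂Q/∂x = 2*x
  ∂P/∂y = 0
  integrand = ∂Q/∂x - ∂P/∂y = 2*x.
Integrating over R: integral_0^1 integral_0^{1-x} (2*x) dy dx = 1/3.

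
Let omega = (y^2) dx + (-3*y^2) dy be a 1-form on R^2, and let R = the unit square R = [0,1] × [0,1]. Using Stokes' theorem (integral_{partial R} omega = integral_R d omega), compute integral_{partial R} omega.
integral_(partial R) omega = -1

Stokes: integral_partial_R omega = integral_R d omega with d omega = (∂Q/∂x - ∂P/∂y) dx ∧ dy.
  ∂Q/∂x = 0
  ∂P/∂y = 2*y
  integrand = ∂Q/∂x - ∂P/∂y = -2*y.
Integrating over R: integral_0^1 integral_0^1 (-2*y) dx dy = -1.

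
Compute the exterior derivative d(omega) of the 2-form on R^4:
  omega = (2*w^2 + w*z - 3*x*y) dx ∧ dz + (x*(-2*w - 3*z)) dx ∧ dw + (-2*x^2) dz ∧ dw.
d(omega) = (3*x) dx ∧ dy ∧ dz + (4*w - x + z) dx ∧ dz ∧ dw

For a 2-form omega = sum_{i<j} g_{ij} dx_i ∧ dx_j, the exterior derivative is
  d(omega) = sum_{i<j} d(g_{ij}) ∧ dx_i ∧ dx_j = sum_{i<j, k} (∂g_{ij}/∂x_k) dx_k ∧ dx_i ∧ dx_j.
Expand each term, using dx_k ∧ dx_i ∧ dx_j = sgn(permutation) dx_{(a)} ∧ dx_{(b)} ∧ dx_{(c)} with (a < b < c) sorted:
  d(2*w^2 + w*z - 3*x*y) includes (∂/∂y)(2*w^2 + w*z - 3*x*y) dy = (-3*x) dy, which multiplied by dx ∧ dz gives (3*x) dx ∧ dy ∧ dz
  d(2*w^2 + w*z - 3*x*y) includes (∂/∂w)(2*w^2 + w*z - 3*x*y) dw = (4*w + z) dw, which multiplied by dx ∧ dz gives (4*w + z) dx ∧ dz ∧ dw
  d(x*(-2*w - 3*z)) includes (∂/∂z)(x*(-2*w - 3*z)) dz = (-3*x) dz, which multiplied by dx ∧ dw gives (3*x) dx ∧ dz ∧ dw
  d(-2*x^2) includes (∂/∂x)(-2*x^2) dx = (-4*x) dx, which multiplied by dz ∧ dw gives (-4*x) dx ∧ dz ∧ dw
Collecting like 3-forms: d(omega) = (3*x) dx ∧ dy ∧ dz + (4*w - x + z) dx ∧ dz ∧ dw.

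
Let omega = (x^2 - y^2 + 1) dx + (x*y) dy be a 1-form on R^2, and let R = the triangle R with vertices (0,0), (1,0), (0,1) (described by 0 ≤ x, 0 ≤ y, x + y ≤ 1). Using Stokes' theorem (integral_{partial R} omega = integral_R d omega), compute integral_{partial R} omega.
integral_(partial R) omega = 1/2

Stokes: integral_partial_R omega = integral_R d omega with d omega = (∂Q/∂x - ∂P/∂y) dx ∧ dy.
  ∂Q/∂x = y
  ∂P/∂y = -2*y
  integrand = ∂Q/∂x - ∂P/∂y = 3*y.
Integrating over R: integral_0^1 integral_0^{1-x} (3*y) dy dx = 1/2.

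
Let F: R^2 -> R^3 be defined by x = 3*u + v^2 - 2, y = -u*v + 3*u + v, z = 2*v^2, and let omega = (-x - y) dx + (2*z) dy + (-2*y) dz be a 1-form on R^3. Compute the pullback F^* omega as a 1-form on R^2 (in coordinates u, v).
F^* omega = (3*u*v - 18*u - 4*v^3 + 9*v^2 - 3*v + 6) du + (2*v*(3*u*v - 18*u - v^2 - 3*v + 2)) dv

Using F^*(f dg) = (f ∘ F) d(g ∘ F), substitute each coordinate x_i by F_i(u, v) in f_i, and replace dx_i by d F_i = (∂F_i/∂u) du + (∂F_i/∂v) dv.
  For the x component: f_1(F) = u*v - 6*u - v^2 - v + 2; d F_1 = (3) du + (2*v) dv
  For the y component: f_2(F) = 4*v^2; d F_2 = (3 - v) du + (1 - u) dv
  For the z component: f_3(F) = 2*u*v - 6*u - 2*v; d F_3 = (0) du + (4*v) dv
Combining and collecting du, dv coefficients:
  coeff of du: 3*u*v - 18*u - 4*v^3 + 9*v^2 - 3*v + 6
  coeff of dv: 2*v*(3*u*v - 18*u - v^2 - 3*v + 2)
F^* omega = (3*u*v - 18*u - 4*v^3 + 9*v^2 - 3*v + 6) du + (2*v*(3*u*v - 18*u - v^2 - 3*v + 2)) dv.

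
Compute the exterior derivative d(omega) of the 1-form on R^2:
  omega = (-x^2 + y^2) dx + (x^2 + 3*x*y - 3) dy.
d(omega) = (2*x + y) dx ∧ dy

For a 1-form omega = sum_i f_i dx_i, the exterior derivative is
  d(omega) = sum_{i < j} (∂f_j/∂x_i - ∂f_i/∂x_j) dx_i ∧ dx_j.
  coefficient of dx ∧ dy: ∂f_2/∂x - ∂f_1/∂y = ∂(x^2 + 3*x*y - 3)/∂x - ∂(-x^2 + y^2)/∂y = 2*x + y
Assembling: d(omega) = (2*x + y) dx ∧ dy.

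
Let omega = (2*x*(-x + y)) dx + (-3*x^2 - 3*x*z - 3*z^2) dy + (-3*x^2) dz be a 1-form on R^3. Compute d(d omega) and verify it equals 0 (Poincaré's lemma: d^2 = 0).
d(d omega) = 0

Step 1: d omega = sum_{i<j} (∂f_j/∂x_i - ∂f_i/∂x_j) dx_i ∧ dx_j:
  coeff of dx ∧ dy: -8*x - 3*z
  coeff of dx ∧ dz: -6*x
  coeff of dy ∧ dz: 3*x + 6*z
Step 2: Apply d again to each 2-form coefficient. The only possible 3-form in R^3 is dx ∧ dy ∧ dz, with coefficient
  ∂(coeff of dy∧dz)/∂x - ∂(coeff of dx∧dz)/∂y + ∂(coeff of dx∧dy)/∂z
  = ∂/∂x (3*x + 6*z) - ∂/∂y (-6*x) + ∂/∂z (-8*x - 3*z).
Each of these terms simplifies to sums of mixed partials that cancel in pairs. The result is 0 (by equality of mixed partials for smooth functions — Schwarz / Clairaut).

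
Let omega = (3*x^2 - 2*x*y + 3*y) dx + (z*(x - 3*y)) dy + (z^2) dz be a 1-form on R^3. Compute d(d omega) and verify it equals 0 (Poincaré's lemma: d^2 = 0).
d(d omega) = 0

Step 1: d omega = sum_{i<j} (∂f_j/∂x_i - ∂f_i/∂x_j) dx_i ∧ dx_j:
  coeff of dx ∧ dy: 2*x + z - 3
  coeff of dx ∧ dz: 0
  coeff of dy ∧ dz: -x + 3*y
Step 2: Apply d again to each 2-form coefficient. The only possible 3-form in R^3 is dx ∧ dy ∧ dz, with coefficient
  ∂(coeff of dy∧dz)/∂x - ∂(coeff of dx∧dz)/∂y + ∂(coeff of dx∧dy)/∂z
  = ∂/∂x (-x + 3*y) - ∂/∂y (0) + ∂/∂z (2*x + z - 3).
Each of these terms simplifies to sums of mixed partials that cancel in pairs. The result is 0 (by equality of mixed partials for smooth functions — Schwarz / Clairaut).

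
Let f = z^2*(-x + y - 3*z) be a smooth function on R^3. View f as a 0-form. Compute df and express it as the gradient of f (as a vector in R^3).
df = (-z^2) dx + (z^2) dy + (z*(-2*x + 2*y - 9*z)) dz; grad f = (-z^2, z^2, z*(-2*x + 2*y - 9*z))

For a 0-form f, d f = (∂f/∂x) dx + (∂f/∂y) dy + (∂f/∂z) dz. The components of the vector representation are exactly the entries of grad f in Cartesian coordinates:
  ∂f/∂x = -z^2
  ∂f/∂y = z^2
  ∂f/∂z = z*(-2*x + 2*y - 9*z).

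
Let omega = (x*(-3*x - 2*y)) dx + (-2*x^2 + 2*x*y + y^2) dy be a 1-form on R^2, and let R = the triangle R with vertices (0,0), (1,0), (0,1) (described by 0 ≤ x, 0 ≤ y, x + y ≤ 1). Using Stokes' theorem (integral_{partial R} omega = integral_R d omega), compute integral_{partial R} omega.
integral_(partial R) omega = 0

Stokes: integral_partial_R omega = integral_R d omega with d omega = (∂Q/∂x - ∂P/∂y) dx ∧ dy.
  ∂Q/∂x = -4*x + 2*y
  ∂P/∂y = -2*x
  integrand = ∂Q/∂x - ∂P/∂y = -2*x + 2*y.
Integrating over R: integral_0^1 integral_0^{1-x} (-2*x + 2*y) dy dx = 0.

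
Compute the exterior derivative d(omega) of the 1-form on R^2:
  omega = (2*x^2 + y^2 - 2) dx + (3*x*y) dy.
d(omega) = (y) dx ∧ dy

For a 1-form omega = sum_i f_i dx_i, the exterior derivative is
  d(omega) = sum_{i < j} (∂f_j/∂x_i - ∂f_i/∂x_j) dx_i ∧ dx_j.
  coefficient of dx ∧ dy: ∂f_2/∂x - ∂f_1/∂y = ∂(3*x*y)/∂x - ∂(2*x^2 + y^2 - 2)/∂y = y
Assembling: d(omega) = (y) dx ∧ dy.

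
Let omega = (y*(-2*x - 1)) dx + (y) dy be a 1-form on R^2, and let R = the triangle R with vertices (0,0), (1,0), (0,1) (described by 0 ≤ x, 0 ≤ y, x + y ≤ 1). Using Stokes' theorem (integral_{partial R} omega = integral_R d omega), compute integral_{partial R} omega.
integral_(partial R) omega = 5/6

Stokes: integral_partial_R omega = integral_R d omega with d omega = (∂Q/∂x - ∂P/∂y) dx ∧ dy.
  ∂Q/∂x = 0
  ∂P/∂y = -2*x - 1
  integrand = ∂Q/∂x - ∂P/∂y = 2*x + 1.
Integrating over R: integral_0^1 integral_0^{1-x} (2*x + 1) dy dx = 5/6.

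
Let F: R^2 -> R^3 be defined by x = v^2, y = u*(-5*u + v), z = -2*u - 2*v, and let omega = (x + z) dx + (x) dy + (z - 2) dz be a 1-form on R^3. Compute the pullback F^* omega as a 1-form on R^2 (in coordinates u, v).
F^* omega = (-10*u*v^2 + 4*u + v^3 + 4*v + 4) du + (u*v^2 - 4*u*v + 4*u + 2*v^3 - 4*v^2 + 4*v + 4) dv

Using F^*(f dg) = (f ∘ F) d(g ∘ F), substitute each coordinate x_i by F_i(u, v) in f_i, and replace dx_i by d F_i = (∂F_i/∂u) du + (∂F_i/∂v) dv.
  For the x component: f_1(F) = -2*u + v^2 - 2*v; d F_1 = (0) du + (2*v) dv
  For the y component: f_2(F) = v^2; d F_2 = (-10*u + v) du + (u) dv
  For the z component: f_3(F) = -2*u - 2*v - 2; d F_3 = (-2) du + (-2) dv
Combining and collecting du, dv coefficients:
  coeff of du: -10*u*v^2 + 4*u + v^3 + 4*v + 4
  coeff of dv: u*v^2 - 4*u*v + 4*u + 2*v^3 - 4*v^2 + 4*v + 4
F^* omega = (-10*u*v^2 + 4*u + v^3 + 4*v + 4) du + (u*v^2 - 4*u*v + 4*u + 2*v^3 - 4*v^2 + 4*v + 4) dv.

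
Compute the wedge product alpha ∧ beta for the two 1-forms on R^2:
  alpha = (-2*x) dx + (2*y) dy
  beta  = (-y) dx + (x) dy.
alpha ∧ beta = (-2*x^2 + 2*y^2) dx ∧ dy

Distribute the wedge, using dx_i ∧ dx_j = -dx_j ∧ dx_i and dx_i ∧ dx_i = 0. For each pair (i, j) with i < j, the coefficient of dx_i ∧ dx_j in alpha ∧ beta is (alpha_i * beta_j - alpha_j * beta_i). Collecting: alpha ∧ beta = (-2*x^2 + 2*y^2) dx ∧ dy.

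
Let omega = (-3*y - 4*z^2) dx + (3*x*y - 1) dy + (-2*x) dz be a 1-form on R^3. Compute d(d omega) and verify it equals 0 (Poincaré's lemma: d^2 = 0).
d(d omega) = 0

Step 1: d omega = sum_{i<j} (∂f_j/∂x_i - ∂f_i/∂x_j) dx_i ∧ dx_j:
  coeff of dx ∧ dy: 3*y + 3
  coeff of dx ∧ dz: 8*z - 2
  coeff of dy ∧ dz: 0
Step 2: Apply d again to each 2-form coefficient. The only possible 3-form in R^3 is dx ∧ dy ∧ dz, with coefficient
  ∂(coeff of dy∧dz)/∂x - ∂(coeff of dx∧dz)/∂y + ∂(coeff of dx∧dy)/∂z
  = ∂/∂x (0) - ∂/∂y (8*z - 2) + ∂/∂z (3*y + 3).
Each of these terms simplifies to sums of mixed partials that cancel in pairs. The result is 0 (by equality of mixed partials for smooth functions — Schwarz / Clairaut).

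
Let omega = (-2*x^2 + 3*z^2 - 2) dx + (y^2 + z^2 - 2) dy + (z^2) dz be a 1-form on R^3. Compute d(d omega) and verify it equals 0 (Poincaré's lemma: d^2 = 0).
d(d omega) = 0

Step 1: d omega = sum_{i<j} (∂f_j/∂x_i - ∂f_i/∂x_j) dx_i ∧ dx_j:
  coeff of dx ∧ dy: 0
  coeff of dx ∧ dz: -6*z
  coeff of dy ∧ dz: -2*z
Step 2: Apply d again to each 2-form coefficient. The only possible 3-form in R^3 is dx ∧ dy ∧ dz, with coefficient
  ∂(coeff of dy∧dz)/∂x - ∂(coeff of dx∧dz)/∂y + ∂(coeff of dx∧dy)/∂z
  = ∂/∂x (-2*z) - ∂/∂y (-6*z) + ∂/∂z (0).
Each of these terms simplifies to sums of mixed partials that cancel in pairs. The result is 0 (by equality of mixed partials for smooth functions — Schwarz / Clairaut).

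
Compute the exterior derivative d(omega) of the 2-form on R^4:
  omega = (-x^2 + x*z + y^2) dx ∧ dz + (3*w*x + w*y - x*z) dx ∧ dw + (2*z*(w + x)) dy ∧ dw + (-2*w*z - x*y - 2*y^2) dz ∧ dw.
d(omega) = (-2*y) dx ∧ dy ∧ dz + (-w + 2*z) dx ∧ dy ∧ dw + (x - y) dx ∧ dz ∧ dw + (-2*w - 3*x - 4*y) dy ∧ dz ∧ dw

For a 2-form omega = sum_{i<j} g_{ij} dx_i ∧ dx_j, the exterior derivative is
  d(omega) = sum_{i<j} d(g_{ij}) ∧ dx_i ∧ dx_j = sum_{i<j, k} (∂g_{ij}/∂x_k) dx_k ∧ dx_i ∧ dx_j.
Expand each term, using dx_k ∧ dx_i ∧ dx_j = sgn(permutation) dx_{(a)} ∧ dx_{(b)} ∧ dx_{(c)} with (a < b < c) sorted:
  d(-x^2 + x*z + y^2) includes (∂/∂y)(-x^2 + x*z + y^2) dy = (2*y) dy, which multiplied by dx ∧ dz gives (-2*y) dx ∧ dy ∧ dz
  d(3*w*x + w*y - x*z) includes (∂/∂y)(3*w*x + w*y - x*z) dy = (w) dy, which multiplied by dx ∧ dw gives (-w) dx ∧ dy ∧ dw
  d(3*w*x + w*y - x*z) includes (∂/∂z)(3*w*x + w*y - x*z) dz = (-x) dz, which multiplied by dx ∧ dw gives (x) dx ∧ dz ∧ dw
  d(2*z*(w + x)) includes (∂/∂x)(2*z*(w + x)) dx = (2*z) dx, which multiplied by dy ∧ dw gives (2*z) dx ∧ dy ∧ dw
  d(2*z*(w + x)) includes (∂/∂z)(2*z*(w + x)) dz = (2*w + 2*x) dz, which multiplied by dy ∧ dw gives (-2*w - 2*x) dy ∧ dz ∧ dw
  d(-2*w*z - x*y - 2*y^2) includes (∂/∂x)(-2*w*z - x*y - 2*y^2) dx = (-y) dx, which multiplied by dz ∧ dw gives (-y) dx ∧ dz ∧ dw
  d(-2*w*z - x*y - 2*y^2) includes (∂/∂y)(-2*w*z - x*y - 2*y^2) dy = (-x - 4*y) dy, which multiplied by dz ∧ dw gives (-x - 4*y) dy ∧ dz ∧ dw
Collecting like 3-forms: d(omega) = (-2*y) dx ∧ dy ∧ dz + (-w + 2*z) dx ∧ dy ∧ dw + (x - y) dx ∧ dz ∧ dw + (-2*w - 3*x - 4*y) dy ∧ dz ∧ dw.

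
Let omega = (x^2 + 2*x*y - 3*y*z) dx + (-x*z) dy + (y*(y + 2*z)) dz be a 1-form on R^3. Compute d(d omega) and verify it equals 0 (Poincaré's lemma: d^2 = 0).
d(d omega) = 0

Step 1: d omega = sum_{i<j} (∂f_j/∂x_i - ∂f_i/∂x_j) dx_i ∧ dx_j:
  coeff of dx ∧ dy: -2*x + 2*z
  coeff of dx ∧ dz: 3*y
  coeff of dy ∧ dz: x + 2*y + 2*z
Step 2: Apply d again to each 2-form coefficient. The only possible 3-form in R^3 is dx ∧ dy ∧ dz, with coefficient
  ∂(coeff of dy∧dz)/∂x - ∂(coeff of dx∧dz)/∂y + ∂(coeff of dx∧dy)/∂z
  = ∂/∂x (x + 2*y + 2*z) - ∂/∂y (3*y) + ∂/∂z (-2*x + 2*z).
Each of these terms simplifies to sums of mixed partials that cancel in pairs. The result is 0 (by equality of mixed partials for smooth functions — Schwarz / Clairaut).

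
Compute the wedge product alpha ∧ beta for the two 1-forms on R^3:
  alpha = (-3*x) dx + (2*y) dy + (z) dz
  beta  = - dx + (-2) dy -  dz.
alpha ∧ beta = (6*x + 2*y) dx ∧ dy + (3*x + z) dx ∧ dz + (-2*y + 2*z) dy ∧ dz

Distribute the wedge, using dx_i ∧ dx_j = -dx_j ∧ dx_i and dx_i ∧ dx_i = 0. For each pair (i, j) with i < j, the coefficient of dx_i ∧ dx_j in alpha ∧ beta is (alpha_i * beta_j - alpha_j * beta_i). Collecting: alpha ∧ beta = (6*x + 2*y) dx ∧ dy + (3*x + z) dx ∧ dz + (-2*y + 2*z) dy ∧ dz.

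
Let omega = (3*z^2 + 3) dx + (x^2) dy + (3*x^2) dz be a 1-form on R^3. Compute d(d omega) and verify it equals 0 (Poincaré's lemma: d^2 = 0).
d(d omega) = 0

Step 1: d omega = sum_{i<j} (∂f_j/∂x_i - ∂f_i/∂x_j) dx_i ∧ dx_j:
  coeff of dx ∧ dy: 2*x
  coeff of dx ∧ dz: 6*x - 6*z
  coeff of dy ∧ dz: 0
Step 2: Apply d again to each 2-form coefficient. The only possible 3-form in R^3 is dx ∧ dy ∧ dz, with coefficient
  ∂(coeff of dy∧dz)/∂x - ∂(coeff of dx∧dz)/∂y + ∂(coeff of dx∧dy)/∂z
  = ∂/∂x (0) - ∂/∂y (6*x - 6*z) + ∂/∂z (2*x).
Each of these terms simplifies to sums of mixed partials that cancel in pairs. The result is 0 (by equality of mixed partials for smooth functions — Schwarz / Clairaut).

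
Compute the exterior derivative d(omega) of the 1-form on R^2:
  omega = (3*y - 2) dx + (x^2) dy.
d(omega) = (2*x - 3) dx ∧ dy

For a 1-form omega = sum_i f_i dx_i, the exterior derivative is
  d(omega) = sum_{i < j} (∂f_j/∂x_i - ∂f_i/∂x_j) dx_i ∧ dx_j.
  coefficient of dx ∧ dy: ∂f_2/∂x - ∂f_1/∂y = ∂(x^2)/∂x - ∂(3*y - 2)/∂y = 2*x - 3
Assembling: d(omega) = (2*x - 3) dx ∧ dy.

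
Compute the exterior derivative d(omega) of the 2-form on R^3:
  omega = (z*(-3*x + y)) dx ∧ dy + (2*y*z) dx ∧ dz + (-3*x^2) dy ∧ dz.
d(omega) = (-9*x + y - 2*z) dx ∧ dy ∧ dz

For a 2-form omega = sum_{i<j} g_{ij} dx_i ∧ dx_j, the exterior derivative is
  d(omega) = sum_{i<j} d(g_{ij}) ∧ dx_i ∧ dx_j = sum_{i<j, k} (∂g_{ij}/∂x_k) dx_k ∧ dx_i ∧ dx_j.
Expand each term, using dx_k ∧ dx_i ∧ dx_j = sgn(permutation) dx_{(a)} ∧ dx_{(b)} ∧ dx_{(c)} with (a < b < c) sorted:
  d(z*(-3*x + y)) includes (∂/∂z)(z*(-3*x + y)) dz = (-3*x + y) dz, which multiplied by dx ∧ dy gives (-3*x + y) dx ∧ dy ∧ dz
  d(2*y*z) includes (∂/∂y)(2*y*z) dy = (2*z) dy, which multiplied by dx ∧ dz gives (-2*z) dx ∧ dy ∧ dz
  d(-3*x^2) includes (∂/∂x)(-3*x^2) dx = (-6*x) dx, which multiplied by dy ∧ dz gives (-6*x) dx ∧ dy ∧ dz
Collecting like 3-forms: d(omega) = (-9*x + y - 2*z) dx ∧ dy ∧ dz.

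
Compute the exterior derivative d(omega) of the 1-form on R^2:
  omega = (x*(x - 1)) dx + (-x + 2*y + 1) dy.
d(omega) = (-1) dx ∧ dy

For a 1-form omega = sum_i f_i dx_i, the exterior derivative is
  d(omega) = sum_{i < j} (∂f_j/∂x_i - ∂f_i/∂x_j) dx_i ∧ dx_j.
  coefficient of dx ∧ dy: ∂f_2/∂x - ∂f_1/∂y = ∂(-x + 2*y + 1)/∂x - ∂(x*(x - 1))/∂y = -1
Assembling: d(omega) = (-1) dx ∧ dy.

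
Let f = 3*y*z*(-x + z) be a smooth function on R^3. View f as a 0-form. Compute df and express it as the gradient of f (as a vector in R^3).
df = (-3*y*z) dx + (3*z*(-x + z)) dy + (3*y*(-x + 2*z)) dz; grad f = (-3*y*z, 3*z*(-x + z), 3*y*(-x + 2*z))

For a 0-form f, d f = (∂f/∂x) dx + (∂f/∂y) dy + (∂f/∂z) dz. The components of the vector representation are exactly the entries of grad f in Cartesian coordinates:
  ∂f/∂x = -3*y*z
  ∂f/∂y = 3*z*(-x + z)
  ∂f/∂z = 3*y*(-x + 2*z).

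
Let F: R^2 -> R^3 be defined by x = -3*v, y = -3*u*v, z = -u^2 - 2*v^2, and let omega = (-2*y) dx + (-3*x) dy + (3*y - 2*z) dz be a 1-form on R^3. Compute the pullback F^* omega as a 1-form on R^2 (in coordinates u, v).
F^* omega = (-4*u^3 + 18*u^2*v - 8*u*v^2 - 27*v^2) du + (v*(-8*u^2 + 36*u*v - 45*u - 16*v^2)) dv

Using F^*(f dg) = (f ∘ F) d(g ∘ F), substitute each coordinate x_i by F_i(u, v) in f_i, and replace dx_i by d F_i = (∂F_i/∂u) du + (∂F_i/∂v) dv.
  For the x component: f_1(F) = 6*u*v; d F_1 = (0) du + (-3) dv
  For the y component: f_2(F) = 9*v; d F_2 = (-3*v) du + (-3*u) dv
  For the z component: f_3(F) = 2*u^2 - 9*u*v + 4*v^2; d F_3 = (-2*u) du + (-4*v) dv
Combining and collecting du, dv coefficients:
  coeff of du: -4*u^3 + 18*u^2*v - 8*u*v^2 - 27*v^2
  coeff of dv: v*(-8*u^2 + 36*u*v - 45*u - 16*v^2)
F^* omega = (-4*u^3 + 18*u^2*v - 8*u*v^2 - 27*v^2) du + (v*(-8*u^2 + 36*u*v - 45*u - 16*v^2)) dv.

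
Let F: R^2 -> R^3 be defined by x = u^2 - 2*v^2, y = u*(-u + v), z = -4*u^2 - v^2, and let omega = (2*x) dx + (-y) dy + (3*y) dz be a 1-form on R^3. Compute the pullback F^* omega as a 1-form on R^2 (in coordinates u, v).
F^* omega = (u*(26*u^2 - 21*u*v - 9*v^2)) du + (u^3 - 3*u^2*v - 6*u*v^2 + 16*v^3) dv

Using F^*(f dg) = (f ∘ F) d(g ∘ F), substitute each coordinate x_i by F_i(u, v) in f_i, and replace dx_i by d F_i = (∂F_i/∂u) du + (∂F_i/∂v) dv.
  For the x component: f_1(F) = 2*u^2 - 4*v^2; d F_1 = (2*u) du + (-4*v) dv
  For the y component: f_2(F) = u*(u - v); d F_2 = (-2*u + v) du + (u) dv
  For the z component: f_3(F) = 3*u*(-u + v); d F_3 = (-8*u) du + (-2*v) dv
Combining and collecting du, dv coefficients:
  coeff of du: u*(26*u^2 - 21*u*v - 9*v^2)
  coeff of dv: u^3 - 3*u^2*v - 6*u*v^2 + 16*v^3
F^* omega = (u*(26*u^2 - 21*u*v - 9*v^2)) du + (u^3 - 3*u^2*v - 6*u*v^2 + 16*v^3) dv.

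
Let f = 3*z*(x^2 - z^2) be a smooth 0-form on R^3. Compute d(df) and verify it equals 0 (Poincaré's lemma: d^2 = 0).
d(df) = 0

Step 1: df = sum_i (∂f/∂x_i) dx_i = (6*x*z) dx + (0) dy + (3*x^2 - 9*z^2) dz.
Step 2: Apply d again. Using the 1-form formula, the coefficient of dx ∧ dy in d(df) is ∂^2 f/∂x ∂y - ∂^2 f/∂y ∂x = (0) - (0) = 0 (equality of mixed partials for smooth f).
Similarly for dx ∧ dz and dy ∧ dz — all coefficients vanish. So d(df) = 0.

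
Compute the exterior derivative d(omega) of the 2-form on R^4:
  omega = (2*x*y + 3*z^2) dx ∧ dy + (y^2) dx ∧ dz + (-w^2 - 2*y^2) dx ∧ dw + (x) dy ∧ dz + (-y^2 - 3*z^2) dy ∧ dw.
d(omega) = (-2*y + 6*z + 1) dx ∧ dy ∧ dz + (4*y) dx ∧ dy ∧ dw + (6*z) dy ∧ dz ∧ dw

For a 2-form omega = sum_{i<j} g_{ij} dx_i ∧ dx_j, the exterior derivative is
  d(omega) = sum_{i<j} d(g_{ij}) ∧ dx_i ∧ dx_j = sum_{i<j, k} (∂g_{ij}/∂x_k) dx_k ∧ dx_i ∧ dx_j.
Expand each term, using dx_k ∧ dx_i ∧ dx_j = sgn(permutation) dx_{(a)} ∧ dx_{(b)} ∧ dx_{(c)} with (a < b < c) sorted:
  d(2*x*y + 3*z^2) includes (∂/∂z)(2*x*y + 3*z^2) dz = (6*z) dz, which multiplied by dx ∧ dy gives (6*z) dx ∧ dy ∧ dz
  d(y^2) includes (∂/∂y)(y^2) dy = (2*y) dy, which multiplied by dx ∧ dz gives (-2*y) dx ∧ dy ∧ dz
  d(-w^2 - 2*y^2) includes (∂/∂y)(-w^2 - 2*y^2) dy = (-4*y) dy, which multiplied by dx ∧ dw gives (4*y) dx ∧ dy ∧ dw
  d(x) includes (∂/∂x)(x) dx = (1) dx, which multiplied by dy ∧ dz gives (1) dx ∧ dy ∧ dz
  d(-y^2 - 3*z^2) includes (∂/∂z)(-y^2 - 3*z^2) dz = (-6*z) dz, which multiplied by dy ∧ dw gives (6*z) dy ∧ dz ∧ dw
Collecting like 3-forms: d(omega) = (-2*y + 6*z + 1) dx ∧ dy ∧ dz + (4*y) dx ∧ dy ∧ dw + (6*z) dy ∧ dz ∧ dw.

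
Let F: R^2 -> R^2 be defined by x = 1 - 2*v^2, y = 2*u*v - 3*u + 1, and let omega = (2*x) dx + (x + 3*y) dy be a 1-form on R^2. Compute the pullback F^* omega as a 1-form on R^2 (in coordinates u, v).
F^* omega = (12*u*v^2 - 36*u*v + 27*u - 4*v^3 + 6*v^2 + 8*v - 12) du + (12*u^2*v - 18*u^2 - 4*u*v^2 + 8*u + 16*v^3 - 8*v) dv

Using F^*(f dg) = (f ∘ F) d(g ∘ F), substitute each coordinate x_i by F_i(u, v) in f_i, and replace dx_i by d F_i = (∂F_i/∂u) du + (∂F_i/∂v) dv.
  For the x component: f_1(F) = 2 - 4*v^2; d F_1 = (0) du + (-4*v) dv
  For the y component: f_2(F) = 6*u*v - 9*u - 2*v^2 + 4; d F_2 = (2*v - 3) du + (2*u) dv
Combining and collecting du, dv coefficients:
  coeff of du: 12*u*v^2 - 36*u*v + 27*u - 4*v^3 + 6*v^2 + 8*v - 12
  coeff of dv: 12*u^2*v - 18*u^2 - 4*u*v^2 + 8*u + 16*v^3 - 8*v
F^* omega = (12*u*v^2 - 36*u*v + 27*u - 4*v^3 + 6*v^2 + 8*v - 12) du + (12*u^2*v - 18*u^2 - 4*u*v^2 + 8*u + 16*v^3 - 8*v) dv.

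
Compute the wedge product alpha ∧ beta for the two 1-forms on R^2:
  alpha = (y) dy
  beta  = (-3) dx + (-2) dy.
alpha ∧ beta = (3*y) dx ∧ dy

Distribute the wedge, using dx_i ∧ dx_j = -dx_j ∧ dx_i and dx_i ∧ dx_i = 0. For each pair (i, j) with i < j, the coefficient of dx_i ∧ dx_j in alpha ∧ beta is (alpha_i * beta_j - alpha_j * beta_i). Collecting: alpha ∧ beta = (3*y) dx ∧ dy.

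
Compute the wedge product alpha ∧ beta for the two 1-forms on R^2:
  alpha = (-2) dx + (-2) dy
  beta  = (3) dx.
alpha ∧ beta = (6) dx ∧ dy

Distribute the wedge, using dx_i ∧ dx_j = -dx_j ∧ dx_i and dx_i ∧ dx_i = 0. For each pair (i, j) with i < j, the coefficient of dx_i ∧ dx_j in alpha ∧ beta is (alpha_i * beta_j - alpha_j * beta_i). Collecting: alpha ∧ beta = (6) dx ∧ dy.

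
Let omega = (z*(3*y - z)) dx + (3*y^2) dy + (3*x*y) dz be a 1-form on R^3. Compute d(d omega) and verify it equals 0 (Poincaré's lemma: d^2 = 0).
d(d omega) = 0

Step 1: d omega = sum_{i<j} (∂f_j/∂x_i - ∂f_i/∂x_j) dx_i ∧ dx_j:
  coeff of dx ∧ dy: -3*z
  coeff of dx ∧ dz: 2*z
  coeff of dy ∧ dz: 3*x
Step 2: Apply d again to each 2-form coefficient. The only possible 3-form in R^3 is dx ∧ dy ∧ dz, with coefficient
  ∂(coeff of dy∧dz)/∂x - ∂(coeff of dx∧dz)/∂y + ∂(coeff of dx∧dy)/∂z
  = ∂/∂x (3*x) - ∂/∂y (2*z) + ∂/∂z (-3*z).
Each of these terms simplifies to sums of mixed partials that cancel in pairs. The result is 0 (by equality of mixed partials for smooth functions — Schwarz / Clairaut).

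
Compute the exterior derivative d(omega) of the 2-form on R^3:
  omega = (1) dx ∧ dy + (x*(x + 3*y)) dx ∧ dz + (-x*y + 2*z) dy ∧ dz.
d(omega) = (-3*x - y) dx ∧ dy ∧ dz

For a 2-form omega = sum_{i<j} g_{ij} dx_i ∧ dx_j, the exterior derivative is
  d(omega) = sum_{i<j} d(g_{ij}) ∧ dx_i ∧ dx_j = sum_{i<j, k} (∂g_{ij}/∂x_k) dx_k ∧ dx_i ∧ dx_j.
Expand each term, using dx_k ∧ dx_i ∧ dx_j = sgn(permutation) dx_{(a)} ∧ dx_{(b)} ∧ dx_{(c)} with (a < b < c) sorted:
  d(x*(x + 3*y)) includes (∂/∂y)(x*(x + 3*y)) dy = (3*x) dy, which multiplied by dx ∧ dz gives (-3*x) dx ∧ dy ∧ dz
  d(-x*y + 2*z) includes (∂/∂x)(-x*y + 2*z) dx = (-y) dx, which multiplied by dy ∧ dz gives (-y) dx ∧ dy ∧ dz
Collecting like 3-forms: d(omega) = (-3*x - y) dx ∧ dy ∧ dz.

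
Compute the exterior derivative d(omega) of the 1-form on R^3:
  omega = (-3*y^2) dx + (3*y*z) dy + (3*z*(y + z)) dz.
d(omega) = (6*y) dx ∧ dy + (-3*y + 3*z) dy ∧ dz

For a 1-form omega = sum_i f_i dx_i, the exterior derivative is
  d(omega) = sum_{i < j} (∂f_j/∂x_i - ∂f_i/∂x_j) dx_i ∧ dx_j.
  coefficient of dx ∧ dy: ∂f_2/∂x - ∂f_1/∂y = ∂(3*y*z)/∂x - ∂(-3*y^2)/∂y = 6*y
  coefficient of dy ∧ dz: ∂f_3/∂y - ∂f_2/∂z = ∂(3*z*(y + z))/∂y - ∂(3*y*z)/∂z = -3*y + 3*z
Assembling: d(omega) = (6*y) dx ∧ dy + (-3*y + 3*z) dy ∧ dz.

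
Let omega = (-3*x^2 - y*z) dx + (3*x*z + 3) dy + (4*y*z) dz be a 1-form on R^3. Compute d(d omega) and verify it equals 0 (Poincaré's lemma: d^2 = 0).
d(d omega) = 0

Step 1: d omega = sum_{i<j} (∂f_j/∂x_i - ∂f_i/∂x_j) dx_i ∧ dx_j:
  coeff of dx ∧ dy: 4*z
  coeff of dx ∧ dz: y
  coeff of dy ∧ dz: -3*x + 4*z
Step 2: Apply d again to each 2-form coefficient. The only possible 3-form in R^3 is dx ∧ dy ∧ dz, with coefficient
  ∂(coeff of dy∧dz)/∂x - ∂(coeff of dx∧dz)/∂y + ∂(coeff of dx∧dy)/∂z
  = ∂/∂x (-3*x + 4*z) - ∂/∂y (y) + ∂/∂z (4*z).
Each of these terms simplifies to sums of mixed partials that cancel in pairs. The result is 0 (by equality of mixed partials for smooth functions — Schwarz / Clairaut).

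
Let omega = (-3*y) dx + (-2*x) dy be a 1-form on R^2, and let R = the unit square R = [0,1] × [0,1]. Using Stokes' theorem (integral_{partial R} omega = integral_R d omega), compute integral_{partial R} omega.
integral_(partial R) omega = 1

Stokes: integral_partial_R omega = integral_R d omega with d omega = (∂Q/∂x - ∂P/∂y) dx ∧ dy.
  ∂Q/∂x = -2
  ∂P/∂y = -3
  integrand = ∂Q/∂x - ∂P/∂y = 1.
Integrating over R: integral_0^1 integral_0^1 (1) dx dy = 1.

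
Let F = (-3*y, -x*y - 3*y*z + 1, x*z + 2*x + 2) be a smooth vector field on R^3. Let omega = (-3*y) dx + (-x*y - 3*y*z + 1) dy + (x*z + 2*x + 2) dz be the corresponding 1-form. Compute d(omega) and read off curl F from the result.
d(omega) = (3*y) dy ∧ dz + (-z - 2) dz ∧ dx + (3 - y) dx ∧ dy; curl F = (3*y, -z - 2, 3 - y)

d omega = sum_{i<j} (∂f_j/∂x_i - ∂f_i/∂x_j) dx_i ∧ dx_j. Under the identification (dy ∧ dz, dz ∧ dx, dx ∧ dy) ↔ (e_x, e_y, e_z), the coefficients are exactly the components of curl F. Compute:
  ∂R/∂y - ∂Q/∂z = (0) - (-3*y) = 3*y
  ∂P/∂z - ∂R/∂x = (0) - (z + 2) = -z - 2
  ∂Q/∂x - ∂P/∂y = (-y) - (-3) = 3 - y.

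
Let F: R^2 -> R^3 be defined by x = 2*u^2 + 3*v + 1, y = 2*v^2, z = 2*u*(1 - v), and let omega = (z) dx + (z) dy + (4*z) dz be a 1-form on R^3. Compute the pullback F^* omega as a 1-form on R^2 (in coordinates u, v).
F^* omega = (8*u*(-u*v + u + 2*v^2 - 4*v + 2)) du + (2*u*(8*u*v - 8*u - 4*v^2 + v + 3)) dv

Using F^*(f dg) = (f ∘ F) d(g ∘ F), substitute each coordinate x_i by F_i(u, v) in f_i, and replace dx_i by d F_i = (∂F_i/∂u) du + (∂F_i/∂v) dv.
  For the x component: f_1(F) = 2*u*(1 - v); d F_1 = (4*u) du + (3) dv
  For the y component: f_2(F) = 2*u*(1 - v); d F_2 = (0) du + (4*v) dv
  For the z component: f_3(F) = 8*u*(1 - v); d F_3 = (2 - 2*v) du + (-2*u) dv
Combining and collecting du, dv coefficients:
  coeff of du: 8*u*(-u*v + u + 2*v^2 - 4*v + 2)
  coeff of dv: 2*u*(8*u*v - 8*u - 4*v^2 + v + 3)
F^* omega = (8*u*(-u*v + u + 2*v^2 - 4*v + 2)) du + (2*u*(8*u*v - 8*u - 4*v^2 + v + 3)) dv.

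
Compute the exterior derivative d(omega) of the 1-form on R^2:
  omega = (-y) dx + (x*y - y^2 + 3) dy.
d(omega) = (y + 1) dx ∧ dy

For a 1-form omega = sum_i f_i dx_i, the exterior derivative is
  d(omega) = sum_{i < j} (∂f_j/∂x_i - ∂f_i/∂x_j) dx_i ∧ dx_j.
  coefficient of dx ∧ dy: ∂f_2/∂x - ∂f_1/∂y = ∂(x*y - y^2 + 3)/∂x - ∂(-y)/∂y = y + 1
Assembling: d(omega) = (y + 1) dx ∧ dy.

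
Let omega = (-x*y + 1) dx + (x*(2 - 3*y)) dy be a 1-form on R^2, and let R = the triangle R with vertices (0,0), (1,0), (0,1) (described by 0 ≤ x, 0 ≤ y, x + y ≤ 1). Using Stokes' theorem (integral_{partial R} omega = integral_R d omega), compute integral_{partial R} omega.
integral_(partial R) omega = 2/3

Stokes: integral_partial_R omega = integral_R d omega with d omega = (∂Q/∂x - ∂P/∂y) dx ∧ dy.
  ∂Q/∂x = 2 - 3*y
  ∂P/∂y = -x
  integrand = ∂Q/∂x - ∂P/∂y = x - 3*y + 2.
Integrating over R: integral_0^1 integral_0^{1-x} (x - 3*y + 2) dy dx = 2/3.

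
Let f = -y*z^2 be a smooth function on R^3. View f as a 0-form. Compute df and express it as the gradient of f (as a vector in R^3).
df = (0) dx + (-z^2) dy + (-2*y*z) dz; grad f = (0, -z^2, -2*y*z)

For a 0-form f, d f = (∂f/∂x) dx + (∂f/∂y) dy + (∂f/∂z) dz. The components of the vector representation are exactly the entries of grad f in Cartesian coordinates:
  ∂f/∂x = 0
  ∂f/∂y = -z^2
  ∂f/∂z = -2*y*z.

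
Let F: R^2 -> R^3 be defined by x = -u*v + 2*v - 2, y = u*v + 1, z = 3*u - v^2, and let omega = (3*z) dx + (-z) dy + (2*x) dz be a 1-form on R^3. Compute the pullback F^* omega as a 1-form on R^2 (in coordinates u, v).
F^* omega = (-18*u*v + 4*v^3 + 12*v - 12) du + (-12*u^2 + 8*u*v^2 + 18*u - 14*v^2 + 8*v) dv

Using F^*(f dg) = (f ∘ F) d(g ∘ F), substitute each coordinate x_i by F_i(u, v) in f_i, and replace dx_i by d F_i = (∂F_i/∂u) du + (∂F_i/∂v) dv.
  For the x component: f_1(F) = 9*u - 3*v^2; d F_1 = (-v) du + (2 - u) dv
  For the y component: f_2(F) = -3*u + v^2; d F_2 = (v) du + (u) dv
  For the z component: f_3(F) = -2*u*v + 4*v - 4; d F_3 = (3) du + (-2*v) dv
Combining and collecting du, dv coefficients:
  coeff of du: -18*u*v + 4*v^3 + 12*v - 12
  coeff of dv: -12*u^2 + 8*u*v^2 + 18*u - 14*v^2 + 8*v
F^* omega = (-18*u*v + 4*v^3 + 12*v - 12) du + (-12*u^2 + 8*u*v^2 + 18*u - 14*v^2 + 8*v) dv.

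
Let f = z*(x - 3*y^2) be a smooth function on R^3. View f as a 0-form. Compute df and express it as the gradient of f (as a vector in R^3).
df = (z) dx + (-6*y*z) dy + (x - 3*y^2) dz; grad f = (z, -6*y*z, x - 3*y^2)

For a 0-form f, d f = (∂f/∂x) dx + (∂f/∂y) dy + (∂f/∂z) dz. The components of the vector representation are exactly the entries of grad f in Cartesian coordinates:
  ∂f/∂x = z
  ∂f/∂y = -6*y*z
  ∂f/∂z = x - 3*y^2.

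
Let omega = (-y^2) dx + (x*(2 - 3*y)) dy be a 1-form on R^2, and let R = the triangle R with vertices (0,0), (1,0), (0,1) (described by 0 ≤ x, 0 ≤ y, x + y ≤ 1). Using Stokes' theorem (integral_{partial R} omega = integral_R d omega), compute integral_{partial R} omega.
integral_(partial R) omega = 5/6

Stokes: integral_partial_R omega = integral_R d omega with d omega = (∂Q/∂x - ∂P/∂y) dx ∧ dy.
  ∂Q/∂x = 2 - 3*y
  ∂P/∂y = -2*y
  integrand = ∂Q/∂x - ∂P/∂y = 2 - y.
Integrating over R: integral_0^1 integral_0^{1-x} (2 - y) dy dx = 5/6.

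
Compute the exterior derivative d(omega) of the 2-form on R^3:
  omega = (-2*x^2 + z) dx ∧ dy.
d(omega) = (1) dx ∧ dy ∧ dz

For a 2-form omega = sum_{i<j} g_{ij} dx_i ∧ dx_j, the exterior derivative is
  d(omega) = sum_{i<j} d(g_{ij}) ∧ dx_i ∧ dx_j = sum_{i<j, k} (∂g_{ij}/∂x_k) dx_k ∧ dx_i ∧ dx_j.
Expand each term, using dx_k ∧ dx_i ∧ dx_j = sgn(permutation) dx_{(a)} ∧ dx_{(b)} ∧ dx_{(c)} with (a < b < c) sorted:
  d(-2*x^2 + z) includes (∂/∂z)(-2*x^2 + z) dz = (1) dz, which multiplied by dx ∧ dy gives (1) dx ∧ dy ∧ dz
Collecting like 3-forms: d(omega) = (1) dx ∧ dy ∧ dz.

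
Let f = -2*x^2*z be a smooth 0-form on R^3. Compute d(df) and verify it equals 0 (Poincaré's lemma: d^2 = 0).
d(df) = 0

Step 1: df = sum_i (∂f/∂x_i) dx_i = (-4*x*z) dx + (0) dy + (-2*x^2) dz.
Step 2: Apply d again. Using the 1-form formula, the coefficient of dx ∧ dy in d(df) is ∂^2 f/∂x ∂y - ∂^2 f/∂y ∂x = (0) - (0) = 0 (equality of mixed partials for smooth f).
Similarly for dx ∧ dz and dy ∧ dz — all coefficients vanish. So d(df) = 0.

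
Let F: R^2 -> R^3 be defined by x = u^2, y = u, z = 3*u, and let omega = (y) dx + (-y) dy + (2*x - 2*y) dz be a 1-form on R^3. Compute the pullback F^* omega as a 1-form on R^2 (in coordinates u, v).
F^* omega = (u*(8*u - 7)) du

Using F^*(f dg) = (f ∘ F) d(g ∘ F), substitute each coordinate x_i by F_i(u, v) in f_i, and replace dx_i by d F_i = (∂F_i/∂u) du + (∂F_i/∂v) dv.
  For the x component: f_1(F) = u; d F_1 = (2*u) du + (0) dv
  For the y component: f_2(F) = -u; d F_2 = (1) du + (0) dv
  For the z component: f_3(F) = 2*u*(u - 1); d F_3 = (3) du + (0) dv
Combining and collecting du, dv coefficients:
  coeff of du: u*(8*u - 7)
  coeff of dv: 0
F^* omega = (u*(8*u - 7)) du.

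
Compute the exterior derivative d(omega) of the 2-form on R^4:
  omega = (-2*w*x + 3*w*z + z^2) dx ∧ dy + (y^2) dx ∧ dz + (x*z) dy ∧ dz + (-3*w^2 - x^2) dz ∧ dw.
d(omega) = (3*w - 2*y + 3*z) dx ∧ dy ∧ dz + (-2*x + 3*z) dx ∧ dy ∧ dw + (-2*x) dx ∧ dz ∧ dw

For a 2-form omega = sum_{i<j} g_{ij} dx_i ∧ dx_j, the exterior derivative is
  d(omega) = sum_{i<j} d(g_{ij}) ∧ dx_i ∧ dx_j = sum_{i<j, k} (∂g_{ij}/∂x_k) dx_k ∧ dx_i ∧ dx_j.
Expand each term, using dx_k ∧ dx_i ∧ dx_j = sgn(permutation) dx_{(a)} ∧ dx_{(b)} ∧ dx_{(c)} with (a < b < c) sorted:
  d(-2*w*x + 3*w*z + z^2) includes (∂/∂z)(-2*w*x + 3*w*z + z^2) dz = (3*w + 2*z) dz, which multiplied by dx ∧ dy gives (3*w + 2*z) dx ∧ dy ∧ dz
  d(-2*w*x + 3*w*z + z^2) includes (∂/∂w)(-2*w*x + 3*w*z + z^2) dw = (-2*x + 3*z) dw, which multiplied by dx ∧ dy gives (-2*x + 3*z) dx ∧ dy ∧ dw
  d(y^2) includes (∂/∂y)(y^2) dy = (2*y) dy, which multiplied by dx ∧ dz gives (-2*y) dx ∧ dy ∧ dz
  d(x*z) includes (∂/∂x)(x*z) dx = (z) dx, which multiplied by dy ∧ dz gives (z) dx ∧ dy ∧ dz
  d(-3*w^2 - x^2) includes (∂/∂x)(-3*w^2 - x^2) dx = (-2*x) dx, which multiplied by dz ∧ dw gives (-2*x) dx ∧ dz ∧ dw
Collecting like 3-forms: d(omega) = (3*w - 2*y + 3*z) dx ∧ dy ∧ dz + (-2*x + 3*z) dx ∧ dy ∧ dw + (-2*x) dx ∧ dz ∧ dw.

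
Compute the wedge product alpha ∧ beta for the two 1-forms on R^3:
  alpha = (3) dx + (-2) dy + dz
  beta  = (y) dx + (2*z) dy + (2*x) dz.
alpha ∧ beta = (2*y + 6*z) dx ∧ dy + (6*x - y) dx ∧ dz + (-4*x - 2*z) dy ∧ dz

Distribute the wedge, using dx_i ∧ dx_j = -dx_j ∧ dx_i and dx_i ∧ dx_i = 0. For each pair (i, j) with i < j, the coefficient of dx_i ∧ dx_j in alpha ∧ beta is (alpha_i * beta_j - alpha_j * beta_i). Collecting: alpha ∧ beta = (2*y + 6*z) dx ∧ dy + (6*x - y) dx ∧ dz + (-4*x - 2*z) dy ∧ dz.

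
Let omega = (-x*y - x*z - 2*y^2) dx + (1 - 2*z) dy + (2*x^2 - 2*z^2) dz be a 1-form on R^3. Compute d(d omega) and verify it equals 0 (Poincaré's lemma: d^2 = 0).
d(d omega) = 0

Step 1: d omega = sum_{i<j} (∂f_j/∂x_i - ∂f_i/∂x_j) dx_i ∧ dx_j:
  coeff of dx ∧ dy: x + 4*y
  coeff of dx ∧ dz: 5*x
  coeff of dy ∧ dz: 2
Step 2: Apply d again to each 2-form coefficient. The only possible 3-form in R^3 is dx ∧ dy ∧ dz, with coefficient
  ∂(coeff of dy∧dz)/∂x - ∂(coeff of dx∧dz)/∂y + ∂(coeff of dx∧dy)/∂z
  = ∂/∂x (2) - ∂/∂y (5*x) + ∂/∂z (x + 4*y).
Each of these terms simplifies to sums of mixed partials that cancel in pairs. The result is 0 (by equality of mixed partials for smooth functions — Schwarz / Clairaut).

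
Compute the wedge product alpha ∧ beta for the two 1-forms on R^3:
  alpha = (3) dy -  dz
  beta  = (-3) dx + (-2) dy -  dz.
alpha ∧ beta = (9) dx ∧ dy + (-5) dy ∧ dz + (-3) dx ∧ dz

Distribute the wedge, using dx_i ∧ dx_j = -dx_j ∧ dx_i and dx_i ∧ dx_i = 0. For each pair (i, j) with i < j, the coefficient of dx_i ∧ dx_j in alpha ∧ beta is (alpha_i * beta_j - alpha_j * beta_i). Collecting: alpha ∧ beta = (9) dx ∧ dy + (-5) dy ∧ dz + (-3) dx ∧ dz.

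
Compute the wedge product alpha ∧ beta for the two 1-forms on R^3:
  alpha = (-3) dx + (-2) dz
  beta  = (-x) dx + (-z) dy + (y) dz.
alpha ∧ beta = (3*z) dx ∧ dy + (-2*x - 3*y) dx ∧ dz + (-2*z) dy ∧ dz

Distribute the wedge, using dx_i ∧ dx_j = -dx_j ∧ dx_i and dx_i ∧ dx_i = 0. For each pair (i, j) with i < j, the coefficient of dx_i ∧ dx_j in alpha ∧ beta is (alpha_i * beta_j - alpha_j * beta_i). Collecting: alpha ∧ beta = (3*z) dx ∧ dy + (-2*x - 3*y) dx ∧ dz + (-2*z) dy ∧ dz.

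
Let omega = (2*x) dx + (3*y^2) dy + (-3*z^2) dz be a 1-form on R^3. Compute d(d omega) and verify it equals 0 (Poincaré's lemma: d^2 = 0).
d(d omega) = 0

Step 1: d omega = sum_{i<j} (∂f_j/∂x_i - ∂f_i/∂x_j) dx_i ∧ dx_j:
  coeff of dx ∧ dy: 0
  coeff of dx ∧ dz: 0
  coeff of dy ∧ dz: 0
Step 2: Apply d again to each 2-form coefficient. The only possible 3-form in R^3 is dx ∧ dy ∧ dz, with coefficient
  ∂(coeff of dy∧dz)/∂x - ∂(coeff of dx∧dz)/∂y + ∂(coeff of dx∧dy)/∂z
  = ∂/∂x (0) - ∂/∂y (0) + ∂/∂z (0).
Each of these terms simplifies to sums of mixed partials that cancel in pairs. The result is 0 (by equality of mixed partials for smooth functions — Schwarz / Clairaut).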